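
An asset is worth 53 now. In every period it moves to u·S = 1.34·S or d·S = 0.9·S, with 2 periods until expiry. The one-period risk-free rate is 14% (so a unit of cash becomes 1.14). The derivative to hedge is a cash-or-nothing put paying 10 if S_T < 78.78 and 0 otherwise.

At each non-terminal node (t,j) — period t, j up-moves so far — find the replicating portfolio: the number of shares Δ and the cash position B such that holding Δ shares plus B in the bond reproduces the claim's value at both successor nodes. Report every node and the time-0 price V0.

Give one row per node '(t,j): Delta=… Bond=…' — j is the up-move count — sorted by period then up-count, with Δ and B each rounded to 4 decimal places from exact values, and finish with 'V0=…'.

(0,0): Delta=-0.2052 Bond=16.2796
(1,0): Delta=0.0000 Bond=8.7719
(1,1): Delta=-0.3200 Bond=26.7145
V0=5.4054

Risk-neutral probability p* = (R−d)/(u−d) = (1.14−0.9)/(1.34−0.9) = 0.5455.
Payoff layer (t=2): V(2,0)=10.0000, V(2,1)=10.0000, V(2,2)=0.0000
(1,0): S=47.7000. Δ = (V_up−V_dn)/(S_up−S_dn) = (10.0000−10.0000)/(63.9180−42.9300) = 0.0000. V = [p*·10.0000 + (1−p*)·10.0000]/1.14 = 8.7719. B = V − Δ·S = 8.7719.
(1,1): S=71.0200. Δ = (V_up−V_dn)/(S_up−S_dn) = (0.0000−10.0000)/(95.1668−63.9180) = -0.3200. V = [p*·0.0000 + (1−p*)·10.0000]/1.14 = 3.9872. B = V − Δ·S = 26.7145.
(0,0): S=53.0000. Δ = (V_up−V_dn)/(S_up−S_dn) = (3.9872−8.7719)/(71.0200−47.7000) = -0.2052. V = [p*·3.9872 + (1−p*)·8.7719]/1.14 = 5.4054. B = V − Δ·S = 16.2796.
Root portfolio cost Δ·53+B reproduces V0=5.4054.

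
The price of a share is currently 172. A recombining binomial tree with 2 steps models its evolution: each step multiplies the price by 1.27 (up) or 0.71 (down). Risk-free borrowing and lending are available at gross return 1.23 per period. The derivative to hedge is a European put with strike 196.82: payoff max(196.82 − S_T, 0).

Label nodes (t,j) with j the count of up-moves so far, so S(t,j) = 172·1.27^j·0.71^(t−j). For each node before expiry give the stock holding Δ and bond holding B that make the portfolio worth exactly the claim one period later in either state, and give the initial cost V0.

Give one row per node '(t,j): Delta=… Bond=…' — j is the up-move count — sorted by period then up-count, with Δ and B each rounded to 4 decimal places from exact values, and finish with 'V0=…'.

Under the risk-neutral measure, an up-move has probability p* = (R−d)/(u−d) = 0.9286 and values discount at R = 1.23.
Terminal payoffs: V(2,0)=110.1148, V(2,1)=41.7276, V(2,2)=0.0000
Node (1,0) S=122.1200: V=(p*·41.7276+(1−p*)·110.1148)/1.23=37.8963; Δ=(41.7276−110.1148)/(155.0924−86.7052)=-1.0000; B=V−Δ·S=160.0163
Node (1,1) S=218.4400: V=(p*·0.0000+(1−p*)·41.7276)/1.23=2.4232; Δ=(0.0000−41.7276)/(277.4188−155.0924)=-0.3411; B=V−Δ·S=76.9368
Node (0,0) S=172.0000: V=(p*·2.4232+(1−p*)·37.8963)/1.23=4.0301; Δ=(2.4232−37.8963)/(218.4400−122.1200)=-0.3683; B=V−Δ·S=67.3748
The time-0 hedge costs 4.0301, which is the no-arbitrage price.

(0,0): Delta=-0.3683 Bond=67.3748
(1,0): Delta=-1.0000 Bond=160.0163
(1,1): Delta=-0.3411 Bond=76.9368
V0=4.0301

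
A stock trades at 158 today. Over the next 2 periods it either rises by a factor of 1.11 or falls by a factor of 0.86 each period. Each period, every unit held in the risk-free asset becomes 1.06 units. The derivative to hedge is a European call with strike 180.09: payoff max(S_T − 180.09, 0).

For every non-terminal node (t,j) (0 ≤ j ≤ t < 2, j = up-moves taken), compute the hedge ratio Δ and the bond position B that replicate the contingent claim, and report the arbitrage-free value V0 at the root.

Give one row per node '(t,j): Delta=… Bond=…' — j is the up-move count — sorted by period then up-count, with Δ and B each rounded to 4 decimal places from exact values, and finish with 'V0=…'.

(0,0): Delta=0.2786 Bond=-35.7148
(1,0): Delta=0.0000 Bond=0.0000
(1,1): Delta=0.3326 Bond=-47.3221
V0=8.3058

The replicating-portfolio and risk-neutral prices coincide; use p* = (1.06−0.86)/(1.11−0.86) = 0.8000 for the latter.
Terminal payoffs: V(2,0)=0.0000, V(2,1)=0.0000, V(2,2)=14.5818
  t=1,j=0: stock 135.8800 → up 150.8268 (V=0.0000), down 116.8568 (V=0.0000). Price 0.0000; hedge Δ=0.0000, bond B=0.0000.
  t=1,j=1: stock 175.3800 → up 194.6718 (V=14.5818), down 150.8268 (V=0.0000). Price 11.0051; hedge Δ=0.3326, bond B=-47.3221.
  t=0,j=0: stock 158.0000 → up 175.3800 (V=11.0051), down 135.8800 (V=0.0000). Price 8.3058; hedge Δ=0.2786, bond B=-35.7148.
Each (Δ,B) replicates both successor values, so the strategy is self-financing and V0 is arbitrage-free.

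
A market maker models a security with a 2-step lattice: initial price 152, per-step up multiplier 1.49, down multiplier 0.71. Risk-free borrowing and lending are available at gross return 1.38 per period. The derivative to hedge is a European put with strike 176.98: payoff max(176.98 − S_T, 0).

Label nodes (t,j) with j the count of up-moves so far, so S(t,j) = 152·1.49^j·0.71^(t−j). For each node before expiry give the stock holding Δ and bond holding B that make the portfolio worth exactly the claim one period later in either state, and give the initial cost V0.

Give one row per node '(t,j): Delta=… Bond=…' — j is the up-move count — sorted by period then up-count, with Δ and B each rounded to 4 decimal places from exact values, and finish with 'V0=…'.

(0,0): Delta=-0.1575 Bond=27.0461
(1,0): Delta=-1.0000 Bond=128.2464
(1,1): Delta=-0.0916 Bond=22.3960
V0=3.1063

Since d<R<u, set p* = (R−d)/(u−d) = 0.8590; price each node as the discounted p*-expectation of its children.
Terminal values V(2,·): V(2,0)=100.3568, V(2,1)=16.1792, V(2,2)=0.0000
Node (1,0) S=107.9200: V=(p*·16.1792+(1−p*)·100.3568)/1.38=20.3264; Δ=(16.1792−100.3568)/(160.8008−76.6232)=-1.0000; B=V−Δ·S=128.2464
Node (1,1) S=226.4800: V=(p*·0.0000+(1−p*)·16.1792)/1.38=1.6534; Δ=(0.0000−16.1792)/(337.4552−160.8008)=-0.0916; B=V−Δ·S=22.3960
Node (0,0) S=152.0000: V=(p*·1.6534+(1−p*)·20.3264)/1.38=3.1063; Δ=(1.6534−20.3264)/(226.4800−107.9200)=-0.1575; B=V−Δ·S=27.0461
Each (Δ,B) replicates both successor values, so the strategy is self-financing and V0 is arbitrage-free.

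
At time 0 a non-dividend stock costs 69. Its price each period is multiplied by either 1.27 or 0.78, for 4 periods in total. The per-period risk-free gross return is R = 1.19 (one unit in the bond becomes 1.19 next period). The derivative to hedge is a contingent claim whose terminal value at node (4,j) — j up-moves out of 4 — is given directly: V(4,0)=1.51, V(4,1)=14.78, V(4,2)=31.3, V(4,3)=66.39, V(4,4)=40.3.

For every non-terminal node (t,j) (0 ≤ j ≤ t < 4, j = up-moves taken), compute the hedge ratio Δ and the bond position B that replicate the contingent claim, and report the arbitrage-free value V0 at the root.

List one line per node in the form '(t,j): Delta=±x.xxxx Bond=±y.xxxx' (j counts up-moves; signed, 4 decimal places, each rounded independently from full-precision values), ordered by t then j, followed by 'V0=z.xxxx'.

No-arbitrage ⇒ martingale measure with p* = (R−d)/(u−d) = 0.8367.
Terminal payoffs: V(4,0)=1.5100, V(4,1)=14.7800, V(4,2)=31.3000, V(4,3)=66.3900, V(4,4)=40.3000
  t=3,j=0: stock 32.7441 → up 41.5850 (V=14.7800), down 25.5404 (V=1.5100). Price 10.5996; hedge Δ=0.8271, bond B=-16.4821.
  t=3,j=1: stock 53.3141 → up 67.7089 (V=31.3000), down 41.5850 (V=14.7800). Price 24.0360; hedge Δ=0.6324, bond B=-9.6783.
  t=3,j=2: stock 86.8063 → up 110.2440 (V=66.3900), down 67.7089 (V=31.3000). Price 50.9756; hedge Δ=0.8250, bond B=-20.6366.
  t=3,j=3: stock 141.3384 → up 179.4998 (V=40.3000), down 110.2440 (V=66.3900). Price 37.4450; hedge Δ=-0.3767, bond B=90.6899.
  t=2,j=0: stock 41.9796 → up 53.3141 (V=24.0360), down 32.7441 (V=10.5996). Price 18.3549; hedge Δ=0.6532, bond B=-9.0665.
  t=2,j=1: stock 68.3514 → up 86.8063 (V=50.9756), down 53.3141 (V=24.0360). Price 39.1406; hedge Δ=0.8044, bond B=-15.8382.
  t=2,j=2: stock 111.2901 → up 141.3384 (V=37.4450), down 86.8063 (V=50.9756). Price 33.3228; hedge Δ=-0.2481, bond B=60.9363.
  t=1,j=0: stock 53.8200 → up 68.3514 (V=39.1406), down 41.9796 (V=18.3549). Price 30.0395; hedge Δ=0.7882, bond B=-12.3804.
  t=1,j=1: stock 87.6300 → up 111.2901 (V=33.3228), down 68.3514 (V=39.1406). Price 28.8005; hedge Δ=-0.1355, bond B=40.6737.
  t=0,j=0: stock 69.0000 → up 87.6300 (V=28.8005), down 53.8200 (V=30.0395). Price 24.3721; hedge Δ=-0.0366, bond B=26.9007.
Each (Δ,B) replicates both successor values, so the strategy is self-financing and V0 is arbitrage-free.

(0,0): Delta=-0.0366 Bond=26.9007
(1,0): Delta=0.7882 Bond=-12.3804
(1,1): Delta=-0.1355 Bond=40.6737
(2,0): Delta=0.6532 Bond=-9.0665
(2,1): Delta=0.8044 Bond=-15.8382
(2,2): Delta=-0.2481 Bond=60.9363
(3,0): Delta=0.8271 Bond=-16.4821
(3,1): Delta=0.6324 Bond=-9.6783
(3,2): Delta=0.8250 Bond=-20.6366
(3,3): Delta=-0.3767 Bond=90.6899
V0=24.3721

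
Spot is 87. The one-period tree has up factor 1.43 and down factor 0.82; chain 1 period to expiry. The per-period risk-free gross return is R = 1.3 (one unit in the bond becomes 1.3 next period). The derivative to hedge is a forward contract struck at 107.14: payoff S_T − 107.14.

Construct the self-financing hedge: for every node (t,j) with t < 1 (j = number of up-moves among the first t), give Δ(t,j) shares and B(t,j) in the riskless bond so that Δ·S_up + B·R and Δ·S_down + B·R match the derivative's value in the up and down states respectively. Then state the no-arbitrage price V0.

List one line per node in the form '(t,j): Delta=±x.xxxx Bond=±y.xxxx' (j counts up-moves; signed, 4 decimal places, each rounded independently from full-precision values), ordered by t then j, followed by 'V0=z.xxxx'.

(0,0): Delta=1.0000 Bond=-82.4154
V0=4.5846

The replicating-portfolio and risk-neutral prices coincide; use p* = (1.3−0.82)/(1.43−0.82) = 0.7869 for the latter.
At expiry t=1: V(1,0)=-35.8000, V(1,1)=17.2700
Node (0,0) S=87.0000: V=(p*·17.2700+(1−p*)·-35.8000)/1.3=4.5846; Δ=(17.2700−-35.8000)/(124.4100−71.3400)=1.0000; B=V−Δ·S=-82.4154
The time-0 hedge costs 4.5846, which is the no-arbitrage price.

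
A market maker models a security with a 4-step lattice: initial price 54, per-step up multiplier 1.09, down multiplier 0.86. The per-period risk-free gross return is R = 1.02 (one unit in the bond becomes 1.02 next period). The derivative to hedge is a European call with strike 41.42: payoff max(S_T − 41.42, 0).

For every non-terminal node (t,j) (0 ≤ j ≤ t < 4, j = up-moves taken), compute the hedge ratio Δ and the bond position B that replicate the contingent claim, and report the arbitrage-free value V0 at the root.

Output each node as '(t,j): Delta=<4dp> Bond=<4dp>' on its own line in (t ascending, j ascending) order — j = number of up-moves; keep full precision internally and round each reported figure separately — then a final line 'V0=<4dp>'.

(0,0): Delta=0.9247 Bond=-33.8170
(1,0): Delta=0.7824 Bond=-27.8862
(1,1): Delta=0.9738 Bond=-37.3839
(2,0): Delta=0.4478 Bond=-15.0778
(2,1): Delta=0.8980 Bond=-34.2916
(2,2): Delta=1.0000 Bond=-39.8116
(3,0): Delta=0.0000 Bond=0.0000
(3,1): Delta=0.6023 Bond=-22.1078
(3,2): Delta=1.0000 Bond=-40.6078
(3,3): Delta=1.0000 Bond=-40.6078
V0=16.1171

The replicating-portfolio and risk-neutral prices coincide; use p* = (1.02−0.86)/(1.09−0.86) = 0.6957 for the latter.
Terminal payoffs: V(4,0)=0.0000, V(4,1)=0.0000, V(4,2)=6.0308, V(4,3)=18.7211, V(4,4)=34.8054
(3,0): S=34.3470. Δ = (V_up−V_dn)/(S_up−S_dn) = (0.0000−0.0000)/(37.4383−29.5384) = 0.0000. V = [p*·0.0000 + (1−p*)·0.0000]/1.02 = 0.0000. B = V − Δ·S = 0.0000.
(3,1): S=43.5329. Δ = (V_up−V_dn)/(S_up−S_dn) = (6.0308−0.0000)/(47.4508−37.4383) = 0.6023. V = [p*·6.0308 + (1−p*)·0.0000]/1.02 = 4.1131. B = V − Δ·S = -22.1078.
(3,2): S=55.1754. Δ = (V_up−V_dn)/(S_up−S_dn) = (18.7211−6.0308)/(60.1411−47.4508) = 1.0000. V = [p*·18.7211 + (1−p*)·6.0308]/1.02 = 14.5675. B = V − Δ·S = -40.6078.
(3,3): S=69.9316. Δ = (V_up−V_dn)/(S_up−S_dn) = (34.8054−18.7211)/(76.2254−60.1411) = 1.0000. V = [p*·34.8054 + (1−p*)·18.7211]/1.02 = 29.3237. B = V − Δ·S = -40.6078.
(2,0): S=39.9384. Δ = (V_up−V_dn)/(S_up−S_dn) = (4.1131−0.0000)/(43.5329−34.3470) = 0.4478. V = [p*·4.1131 + (1−p*)·0.0000]/1.02 = 2.8052. B = V − Δ·S = -15.0778.
(2,1): S=50.6196. Δ = (V_up−V_dn)/(S_up−S_dn) = (14.5675−4.1131)/(55.1754−43.5329) = 0.8980. V = [p*·14.5675 + (1−p*)·4.1131]/1.02 = 11.1625. B = V − Δ·S = -34.2916.
(2,2): S=64.1574. Δ = (V_up−V_dn)/(S_up−S_dn) = (29.3237−14.5675)/(69.9316−55.1754) = 1.0000. V = [p*·29.3237 + (1−p*)·14.5675]/1.02 = 24.3458. B = V − Δ·S = -39.8116.
(1,0): S=46.4400. Δ = (V_up−V_dn)/(S_up−S_dn) = (11.1625−2.8052)/(50.6196−39.9384) = 0.7824. V = [p*·11.1625 + (1−p*)·2.8052]/1.02 = 8.4500. B = V − Δ·S = -27.8862.
(1,1): S=58.8600. Δ = (V_up−V_dn)/(S_up−S_dn) = (24.3458−11.1625)/(64.1574−50.6196) = 0.9738. V = [p*·24.3458 + (1−p*)·11.1625]/1.02 = 19.9348. B = V − Δ·S = -37.3839.
(0,0): S=54.0000. Δ = (V_up−V_dn)/(S_up−S_dn) = (19.9348−8.4500)/(58.8600−46.4400) = 0.9247. V = [p*·19.9348 + (1−p*)·8.4500]/1.02 = 16.1171. B = V − Δ·S = -33.8170.
Check: Δ(0,0)·S0 + B(0,0) = 16.1171 = V0.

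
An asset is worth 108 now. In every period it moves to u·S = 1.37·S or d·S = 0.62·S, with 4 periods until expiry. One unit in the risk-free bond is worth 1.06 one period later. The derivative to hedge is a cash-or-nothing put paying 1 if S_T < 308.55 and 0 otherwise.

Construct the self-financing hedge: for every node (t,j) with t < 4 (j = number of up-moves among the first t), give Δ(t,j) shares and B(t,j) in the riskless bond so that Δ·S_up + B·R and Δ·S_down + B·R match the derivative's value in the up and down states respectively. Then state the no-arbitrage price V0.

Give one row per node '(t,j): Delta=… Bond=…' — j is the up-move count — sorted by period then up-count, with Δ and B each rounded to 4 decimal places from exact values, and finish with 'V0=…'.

(0,0): Delta=-0.0021 Bond=0.9243
(1,0): Delta=0.0000 Bond=0.8396
(1,1): Delta=-0.0028 Bond=1.0785
(2,0): Delta=0.0000 Bond=0.8900
(2,1): Delta=0.0000 Bond=0.8900
(2,2): Delta=-0.0036 Bond=1.3216
(3,0): Delta=0.0000 Bond=0.9434
(3,1): Delta=0.0000 Bond=0.9434
(3,2): Delta=0.0000 Bond=0.9434
(3,3): Delta=-0.0048 Bond=1.7233
V0=0.6983

Risk-neutral probability p* = (R−d)/(u−d) = (1.06−0.62)/(1.37−0.62) = 0.5867.
Payoff layer (t=4): V(4,0)=1.0000, V(4,1)=1.0000, V(4,2)=1.0000, V(4,3)=1.0000, V(4,4)=0.0000
  t=3,j=0: stock 25.7394 → up 35.2630 (V=1.0000), down 15.9584 (V=1.0000). Price 0.9434; hedge Δ=0.0000, bond B=0.9434.
  t=3,j=1: stock 56.8758 → up 77.9199 (V=1.0000), down 35.2630 (V=1.0000). Price 0.9434; hedge Δ=0.0000, bond B=0.9434.
  t=3,j=2: stock 125.6772 → up 172.1778 (V=1.0000), down 77.9199 (V=1.0000). Price 0.9434; hedge Δ=0.0000, bond B=0.9434.
  t=3,j=3: stock 277.7061 → up 380.4574 (V=0.0000), down 172.1778 (V=1.0000). Price 0.3899; hedge Δ=-0.0048, bond B=1.7233.
  t=2,j=0: stock 41.5152 → up 56.8758 (V=0.9434), down 25.7394 (V=0.9434). Price 0.8900; hedge Δ=0.0000, bond B=0.8900.
  t=2,j=1: stock 91.7352 → up 125.6772 (V=0.9434), down 56.8758 (V=0.9434). Price 0.8900; hedge Δ=0.0000, bond B=0.8900.
  t=2,j=2: stock 202.7052 → up 277.7061 (V=0.3899), down 125.6772 (V=0.9434). Price 0.5837; hedge Δ=-0.0036, bond B=1.3216.
  t=1,j=0: stock 66.9600 → up 91.7352 (V=0.8900), down 41.5152 (V=0.8900). Price 0.8396; hedge Δ=0.0000, bond B=0.8396.
  t=1,j=1: stock 147.9600 → up 202.7052 (V=0.5837), down 91.7352 (V=0.8900). Price 0.6701; hedge Δ=-0.0028, bond B=1.0785.
  t=0,j=0: stock 108.0000 → up 147.9600 (V=0.6701), down 66.9600 (V=0.8396). Price 0.6983; hedge Δ=-0.0021, bond B=0.9243.
Root portfolio cost Δ·108+B reproduces V0=0.6983.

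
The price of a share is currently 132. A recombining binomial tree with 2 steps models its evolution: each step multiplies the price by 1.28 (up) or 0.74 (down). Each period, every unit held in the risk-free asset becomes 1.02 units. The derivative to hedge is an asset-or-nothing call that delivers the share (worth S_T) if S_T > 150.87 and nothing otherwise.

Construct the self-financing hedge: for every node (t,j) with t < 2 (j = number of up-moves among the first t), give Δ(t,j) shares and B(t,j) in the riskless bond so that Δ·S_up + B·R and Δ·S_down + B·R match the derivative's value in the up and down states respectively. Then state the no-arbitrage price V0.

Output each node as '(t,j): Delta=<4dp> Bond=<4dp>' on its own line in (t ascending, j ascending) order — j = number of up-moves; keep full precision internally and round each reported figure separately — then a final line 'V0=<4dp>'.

(0,0): Delta=1.5424 Bond=-147.7052
(1,0): Delta=0.0000 Bond=0.0000
(1,1): Delta=2.3704 Bond=-290.5572
V0=55.8885

Under the risk-neutral measure, an up-move has probability p* = (R−d)/(u−d) = 0.5185 and values discount at R = 1.02.
Payoff layer (t=2): V(2,0)=0.0000, V(2,1)=0.0000, V(2,2)=216.2688
(1,0): S=97.6800. Δ = (V_up−V_dn)/(S_up−S_dn) = (0.0000−0.0000)/(125.0304−72.2832) = 0.0000. V = [p*·0.0000 + (1−p*)·0.0000]/1.02 = 0.0000. B = V − Δ·S = 0.0000.
(1,1): S=168.9600. Δ = (V_up−V_dn)/(S_up−S_dn) = (216.2688−0.0000)/(216.2688−125.0304) = 2.3704. V = [p*·216.2688 + (1−p*)·0.0000]/1.02 = 109.9406. B = V − Δ·S = -290.5572.
(0,0): S=132.0000. Δ = (V_up−V_dn)/(S_up−S_dn) = (109.9406−0.0000)/(168.9600−97.6800) = 1.5424. V = [p*·109.9406 + (1−p*)·0.0000]/1.02 = 55.8885. B = V − Δ·S = -147.7052.
Root portfolio cost Δ·132+B reproduces V0=55.8885.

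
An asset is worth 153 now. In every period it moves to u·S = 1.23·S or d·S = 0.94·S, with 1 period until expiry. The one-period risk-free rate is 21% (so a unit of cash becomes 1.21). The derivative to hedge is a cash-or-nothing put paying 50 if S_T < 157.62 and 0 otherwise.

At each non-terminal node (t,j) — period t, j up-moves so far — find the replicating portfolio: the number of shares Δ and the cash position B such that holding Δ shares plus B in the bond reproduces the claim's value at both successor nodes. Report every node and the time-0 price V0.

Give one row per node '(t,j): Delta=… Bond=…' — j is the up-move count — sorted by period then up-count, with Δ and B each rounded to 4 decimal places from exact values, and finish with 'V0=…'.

(0,0): Delta=-1.1269 Bond=175.2636
V0=2.8498

The replicating-portfolio and risk-neutral prices coincide; use p* = (1.21−0.94)/(1.23−0.94) = 0.9310 for the latter.
Terminal payoffs: V(1,0)=50.0000, V(1,1)=0.0000
(0,0): S=153.0000. Δ = (V_up−V_dn)/(S_up−S_dn) = (0.0000−50.0000)/(188.1900−143.8200) = -1.1269. V = [p*·0.0000 + (1−p*)·50.0000]/1.21 = 2.8498. B = V − Δ·S = 175.2636.
Each (Δ,B) replicates both successor values, so the strategy is self-financing and V0 is arbitrage-free.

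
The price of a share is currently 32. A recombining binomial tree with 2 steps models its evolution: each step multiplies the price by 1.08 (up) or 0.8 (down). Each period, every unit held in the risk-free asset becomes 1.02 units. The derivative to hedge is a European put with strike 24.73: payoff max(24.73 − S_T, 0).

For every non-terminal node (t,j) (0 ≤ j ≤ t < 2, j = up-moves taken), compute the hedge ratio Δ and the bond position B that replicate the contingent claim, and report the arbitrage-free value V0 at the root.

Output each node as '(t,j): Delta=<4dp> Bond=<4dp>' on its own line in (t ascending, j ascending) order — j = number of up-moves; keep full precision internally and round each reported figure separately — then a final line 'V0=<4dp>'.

No-arbitrage ⇒ martingale measure with p* = (R−d)/(u−d) = 0.7857.
Terminal payoffs: V(2,0)=4.2500, V(2,1)=0.0000, V(2,2)=0.0000
Node (1,0) S=25.6000: V=(p*·0.0000+(1−p*)·4.2500)/1.02=0.8929; Δ=(0.0000−4.2500)/(27.6480−20.4800)=-0.5929; B=V−Δ·S=16.0714
Node (1,1) S=34.5600: V=(p*·0.0000+(1−p*)·0.0000)/1.02=0.0000; Δ=(0.0000−0.0000)/(37.3248−27.6480)=0.0000; B=V−Δ·S=0.0000
Node (0,0) S=32.0000: V=(p*·0.0000+(1−p*)·0.8929)/1.02=0.1876; Δ=(0.0000−0.8929)/(34.5600−25.6000)=-0.0996; B=V−Δ·S=3.3764
Each (Δ,B) replicates both successor values, so the strategy is self-financing and V0 is arbitrage-free.

(0,0): Delta=-0.0996 Bond=3.3764
(1,0): Delta=-0.5929 Bond=16.0714
(1,1): Delta=0.0000 Bond=0.0000
V0=0.1876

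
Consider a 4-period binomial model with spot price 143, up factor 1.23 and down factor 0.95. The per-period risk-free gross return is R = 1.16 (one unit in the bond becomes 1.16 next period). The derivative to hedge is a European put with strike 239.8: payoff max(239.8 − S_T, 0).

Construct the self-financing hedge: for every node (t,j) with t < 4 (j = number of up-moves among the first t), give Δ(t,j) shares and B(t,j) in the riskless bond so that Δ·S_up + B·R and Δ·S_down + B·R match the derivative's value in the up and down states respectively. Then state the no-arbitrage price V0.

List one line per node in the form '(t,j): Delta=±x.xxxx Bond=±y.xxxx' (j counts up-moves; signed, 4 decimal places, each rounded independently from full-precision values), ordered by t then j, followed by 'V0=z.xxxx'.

(0,0): Delta=-0.4093 Bond=66.2906
(1,0): Delta=-0.8571 Bond=137.7363
(1,1): Delta=-0.2940 Bond=56.6174
(2,0): Delta=-1.0000 Bond=178.2105
(2,1): Delta=-0.8204 Bond=153.6287
(2,2): Delta=-0.1585 Bond=36.3587
(3,0): Delta=-1.0000 Bond=206.7241
(3,1): Delta=-1.0000 Bond=206.7241
(3,2): Delta=-0.7741 Bond=168.7043
(3,3): Delta=0.0000 Bond=0.0000
V0=7.7600

No-arbitrage ⇒ martingale measure with p* = (R−d)/(u−d) = 0.7500.
Payoff layer (t=4): V(4,0)=123.3256, V(4,1)=88.9963, V(4,2)=44.5489, V(4,3)=0.0000, V(4,4)=0.0000
(3,0): S=122.6046. Δ = (V_up−V_dn)/(S_up−S_dn) = (88.9963−123.3256)/(150.8037−116.4744) = -1.0000. V = [p*·88.9963 + (1−p*)·123.3256]/1.16 = 84.1195. B = V − Δ·S = 206.7241.
(3,1): S=158.7407. Δ = (V_up−V_dn)/(S_up−S_dn) = (44.5489−88.9963)/(195.2511−150.8037) = -1.0000. V = [p*·44.5489 + (1−p*)·88.9963]/1.16 = 47.9834. B = V − Δ·S = 206.7241.
(3,2): S=205.5275. Δ = (V_up−V_dn)/(S_up−S_dn) = (0.0000−44.5489)/(252.7988−195.2511) = -0.7741. V = [p*·0.0000 + (1−p*)·44.5489]/1.16 = 9.6011. B = V − Δ·S = 168.7043.
(3,3): S=266.1040. Δ = (V_up−V_dn)/(S_up−S_dn) = (0.0000−0.0000)/(327.3079−252.7988) = 0.0000. V = [p*·0.0000 + (1−p*)·0.0000]/1.16 = 0.0000. B = V − Δ·S = 0.0000.
(2,0): S=129.0575. Δ = (V_up−V_dn)/(S_up−S_dn) = (47.9834−84.1195)/(158.7407−122.6046) = -1.0000. V = [p*·47.9834 + (1−p*)·84.1195]/1.16 = 49.1530. B = V − Δ·S = 178.2105.
(2,1): S=167.0955. Δ = (V_up−V_dn)/(S_up−S_dn) = (9.6011−47.9834)/(205.5275−158.7407) = -0.8204. V = [p*·9.6011 + (1−p*)·47.9834]/1.16 = 16.5488. B = V − Δ·S = 153.6287.
(2,2): S=216.3447. Δ = (V_up−V_dn)/(S_up−S_dn) = (0.0000−9.6011)/(266.1040−205.5275) = -0.1585. V = [p*·0.0000 + (1−p*)·9.6011]/1.16 = 2.0692. B = V − Δ·S = 36.3587.
(1,0): S=135.8500. Δ = (V_up−V_dn)/(S_up−S_dn) = (16.5488−49.1530)/(167.0955−129.0575) = -0.8571. V = [p*·16.5488 + (1−p*)·49.1530]/1.16 = 21.2930. B = V − Δ·S = 137.7363.
(1,1): S=175.8900. Δ = (V_up−V_dn)/(S_up−S_dn) = (2.0692−16.5488)/(216.3447−167.0955) = -0.2940. V = [p*·2.0692 + (1−p*)·16.5488]/1.16 = 4.9044. B = V − Δ·S = 56.6174.
(0,0): S=143.0000. Δ = (V_up−V_dn)/(S_up−S_dn) = (4.9044−21.2930)/(175.8900−135.8500) = -0.4093. V = [p*·4.9044 + (1−p*)·21.2930]/1.16 = 7.7600. B = V − Δ·S = 66.2906.
Root portfolio cost Δ·143+B reproduces V0=7.7600.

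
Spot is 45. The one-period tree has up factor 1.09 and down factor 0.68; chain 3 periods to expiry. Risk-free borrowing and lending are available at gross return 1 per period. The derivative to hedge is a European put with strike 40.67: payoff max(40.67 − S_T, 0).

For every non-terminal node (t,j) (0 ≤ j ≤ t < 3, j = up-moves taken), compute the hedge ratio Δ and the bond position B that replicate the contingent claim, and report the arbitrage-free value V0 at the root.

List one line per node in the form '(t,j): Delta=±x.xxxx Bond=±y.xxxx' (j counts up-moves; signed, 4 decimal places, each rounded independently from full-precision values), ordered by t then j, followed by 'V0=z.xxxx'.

(0,0): Delta=-0.4187 Bond=22.8821
(1,0): Delta=-1.0000 Bond=40.6700
(1,1): Delta=-0.3167 Bond=17.8792
(2,0): Delta=-1.0000 Bond=40.6700
(2,1): Delta=-1.0000 Bond=40.6700
(2,2): Delta=-0.1968 Bond=11.4693
V0=4.0408

Risk-neutral probability p* = (R−d)/(u−d) = (1−0.68)/(1.09−0.68) = 0.7805.
Terminal payoffs: V(3,0)=26.5206, V(3,1)=17.9893, V(3,2)=4.3141, V(3,3)=0.0000
(2,0): S=20.8080. Δ = (V_up−V_dn)/(S_up−S_dn) = (17.9893−26.5206)/(22.6807−14.1494) = -1.0000. V = [p*·17.9893 + (1−p*)·26.5206]/1 = 19.8620. B = V − Δ·S = 40.6700.
(2,1): S=33.3540. Δ = (V_up−V_dn)/(S_up−S_dn) = (4.3141−17.9893)/(36.3559−22.6807) = -1.0000. V = [p*·4.3141 + (1−p*)·17.9893]/1 = 7.3160. B = V − Δ·S = 40.6700.
(2,2): S=53.4645. Δ = (V_up−V_dn)/(S_up−S_dn) = (0.0000−4.3141)/(58.2763−36.3559) = -0.1968. V = [p*·0.0000 + (1−p*)·4.3141]/1 = 0.9470. B = V − Δ·S = 11.4693.
(1,0): S=30.6000. Δ = (V_up−V_dn)/(S_up−S_dn) = (7.3160−19.8620)/(33.3540−20.8080) = -1.0000. V = [p*·7.3160 + (1−p*)·19.8620]/1 = 10.0700. B = V − Δ·S = 40.6700.
(1,1): S=49.0500. Δ = (V_up−V_dn)/(S_up−S_dn) = (0.9470−7.3160)/(53.4645−33.3540) = -0.3167. V = [p*·0.9470 + (1−p*)·7.3160]/1 = 2.3451. B = V − Δ·S = 17.8792.
(0,0): S=45.0000. Δ = (V_up−V_dn)/(S_up−S_dn) = (2.3451−10.0700)/(49.0500−30.6000) = -0.4187. V = [p*·2.3451 + (1−p*)·10.0700]/1 = 4.0408. B = V − Δ·S = 22.8821.
Each (Δ,B) replicates both successor values, so the strategy is self-financing and V0 is arbitrage-free.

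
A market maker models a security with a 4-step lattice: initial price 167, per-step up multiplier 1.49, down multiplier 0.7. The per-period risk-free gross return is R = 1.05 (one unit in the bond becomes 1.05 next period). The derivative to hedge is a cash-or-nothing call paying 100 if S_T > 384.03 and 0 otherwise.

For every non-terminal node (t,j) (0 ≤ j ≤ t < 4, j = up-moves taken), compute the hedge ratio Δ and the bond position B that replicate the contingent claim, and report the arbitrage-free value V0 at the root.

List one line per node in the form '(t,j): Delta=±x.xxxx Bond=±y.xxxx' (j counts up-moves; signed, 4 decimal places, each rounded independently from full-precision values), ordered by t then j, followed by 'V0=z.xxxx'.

The replicating-portfolio and risk-neutral prices coincide; use p* = (1.05−0.7)/(1.49−0.7) = 0.4430 for the latter.
Terminal payoffs: V(4,0)=0.0000, V(4,1)=0.0000, V(4,2)=0.0000, V(4,3)=100.0000, V(4,4)=100.0000
Node (3,0) S=57.2810: V=(p*·0.0000+(1−p*)·0.0000)/1.05=0.0000; Δ=(0.0000−0.0000)/(85.3487−40.0967)=0.0000; B=V−Δ·S=0.0000
Node (3,1) S=121.9267: V=(p*·0.0000+(1−p*)·0.0000)/1.05=0.0000; Δ=(0.0000−0.0000)/(181.6708−85.3487)=0.0000; B=V−Δ·S=0.0000
Node (3,2) S=259.5297: V=(p*·100.0000+(1−p*)·0.0000)/1.05=42.1941; Δ=(100.0000−0.0000)/(386.6992−181.6708)=0.4877; B=V−Δ·S=-84.3882
Node (3,3) S=552.4275: V=(p*·100.0000+(1−p*)·100.0000)/1.05=95.2381; Δ=(100.0000−100.0000)/(823.1169−386.6992)=0.0000; B=V−Δ·S=95.2381
Node (2,0) S=81.8300: V=(p*·0.0000+(1−p*)·0.0000)/1.05=0.0000; Δ=(0.0000−0.0000)/(121.9267−57.2810)=0.0000; B=V−Δ·S=0.0000
Node (2,1) S=174.1810: V=(p*·42.1941+(1−p*)·0.0000)/1.05=17.8034; Δ=(42.1941−0.0000)/(259.5297−121.9267)=0.3066; B=V−Δ·S=-35.6068
Node (2,2) S=370.7567: V=(p*·95.2381+(1−p*)·42.1941)/1.05=62.5663; Δ=(95.2381−42.1941)/(552.4275−259.5297)=0.1811; B=V−Δ·S=-4.5780
Node (1,0) S=116.9000: V=(p*·17.8034+(1−p*)·0.0000)/1.05=7.5120; Δ=(17.8034−0.0000)/(174.1810−81.8300)=0.1928; B=V−Δ·S=-15.0240
Node (1,1) S=248.8300: V=(p*·62.5663+(1−p*)·17.8034)/1.05=35.8429; Δ=(62.5663−17.8034)/(370.7567−174.1810)=0.2277; B=V−Δ·S=-20.8189
Node (0,0) S=167.0000: V=(p*·35.8429+(1−p*)·7.5120)/1.05=19.1083; Δ=(35.8429−7.5120)/(248.8300−116.9000)=0.2147; B=V−Δ·S=-16.7537
The time-0 hedge costs 19.1083, which is the no-arbitrage price.

(0,0): Delta=0.2147 Bond=-16.7537
(1,0): Delta=0.1928 Bond=-15.0240
(1,1): Delta=0.2277 Bond=-20.8189
(2,0): Delta=0.0000 Bond=0.0000
(2,1): Delta=0.3066 Bond=-35.6068
(2,2): Delta=0.1811 Bond=-4.5780
(3,0): Delta=0.0000 Bond=0.0000
(3,1): Delta=0.0000 Bond=0.0000
(3,2): Delta=0.4877 Bond=-84.3882
(3,3): Delta=0.0000 Bond=95.2381
V0=19.1083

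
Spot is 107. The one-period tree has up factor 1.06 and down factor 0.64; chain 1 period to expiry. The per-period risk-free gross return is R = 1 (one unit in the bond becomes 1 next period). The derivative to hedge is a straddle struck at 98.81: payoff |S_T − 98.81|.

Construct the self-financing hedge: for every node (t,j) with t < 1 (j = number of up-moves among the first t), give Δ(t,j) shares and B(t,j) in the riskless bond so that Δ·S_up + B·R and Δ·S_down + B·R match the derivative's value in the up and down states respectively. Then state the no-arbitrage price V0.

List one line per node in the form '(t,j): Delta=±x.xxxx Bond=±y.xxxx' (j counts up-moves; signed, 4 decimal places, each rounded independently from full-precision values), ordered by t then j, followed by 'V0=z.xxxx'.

No-arbitrage ⇒ martingale measure with p* = (R−d)/(u−d) = 0.8571.
Terminal values V(1,·): V(1,0)=30.3300, V(1,1)=14.6100
(0,0): S=107.0000. Δ = (V_up−V_dn)/(S_up−S_dn) = (14.6100−30.3300)/(113.4200−68.4800) = -0.3498. V = [p*·14.6100 + (1−p*)·30.3300]/1 = 16.8557. B = V − Δ·S = 54.2843.
Each (Δ,B) replicates both successor values, so the strategy is self-financing and V0 is arbitrage-free.

(0,0): Delta=-0.3498 Bond=54.2843
V0=16.8557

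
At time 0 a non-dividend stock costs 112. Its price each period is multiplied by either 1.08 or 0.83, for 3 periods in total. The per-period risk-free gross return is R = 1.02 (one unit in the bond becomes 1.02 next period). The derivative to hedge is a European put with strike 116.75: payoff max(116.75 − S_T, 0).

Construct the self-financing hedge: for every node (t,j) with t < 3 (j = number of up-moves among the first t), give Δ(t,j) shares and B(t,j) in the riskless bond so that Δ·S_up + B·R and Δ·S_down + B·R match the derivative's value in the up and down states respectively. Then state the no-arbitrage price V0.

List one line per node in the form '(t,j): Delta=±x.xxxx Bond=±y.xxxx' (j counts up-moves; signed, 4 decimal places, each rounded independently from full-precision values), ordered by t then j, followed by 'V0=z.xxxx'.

(0,0): Delta=-0.5174 Bond=66.0372
(1,0): Delta=-1.0000 Bond=112.2165
(1,1): Delta=-0.4003 Bond=53.1920
(2,0): Delta=-1.0000 Bond=114.4608
(2,1): Delta=-1.0000 Bond=114.4608
(2,2): Delta=-0.2548 Bond=35.2438
V0=8.0836

Risk-neutral probability p* = (R−d)/(u−d) = (1.02−0.83)/(1.08−0.83) = 0.7600.
At expiry t=3: V(3,0)=52.7099, V(3,1)=33.4207, V(3,2)=8.3215, V(3,3)=0.0000
Node (2,0) S=77.1568: V=(p*·33.4207+(1−p*)·52.7099)/1.02=37.3040; Δ=(33.4207−52.7099)/(83.3293−64.0401)=-1.0000; B=V−Δ·S=114.4608
Node (2,1) S=100.3968: V=(p*·8.3215+(1−p*)·33.4207)/1.02=14.0640; Δ=(8.3215−33.4207)/(108.4285−83.3293)=-1.0000; B=V−Δ·S=114.4608
Node (2,2) S=130.6368: V=(p*·0.0000+(1−p*)·8.3215)/1.02=1.9580; Δ=(0.0000−8.3215)/(141.0877−108.4285)=-0.2548; B=V−Δ·S=35.2438
Node (1,0) S=92.9600: V=(p*·14.0640+(1−p*)·37.3040)/1.02=19.2565; Δ=(14.0640−37.3040)/(100.3968−77.1568)=-1.0000; B=V−Δ·S=112.2165
Node (1,1) S=120.9600: V=(p*·1.9580+(1−p*)·14.0640)/1.02=4.7681; Δ=(1.9580−14.0640)/(130.6368−100.3968)=-0.4003; B=V−Δ·S=53.1920
Node (0,0) S=112.0000: V=(p*·4.7681+(1−p*)·19.2565)/1.02=8.0836; Δ=(4.7681−19.2565)/(120.9600−92.9600)=-0.5174; B=V−Δ·S=66.0372
Check: Δ(0,0)·S0 + B(0,0) = 8.0836 = V0.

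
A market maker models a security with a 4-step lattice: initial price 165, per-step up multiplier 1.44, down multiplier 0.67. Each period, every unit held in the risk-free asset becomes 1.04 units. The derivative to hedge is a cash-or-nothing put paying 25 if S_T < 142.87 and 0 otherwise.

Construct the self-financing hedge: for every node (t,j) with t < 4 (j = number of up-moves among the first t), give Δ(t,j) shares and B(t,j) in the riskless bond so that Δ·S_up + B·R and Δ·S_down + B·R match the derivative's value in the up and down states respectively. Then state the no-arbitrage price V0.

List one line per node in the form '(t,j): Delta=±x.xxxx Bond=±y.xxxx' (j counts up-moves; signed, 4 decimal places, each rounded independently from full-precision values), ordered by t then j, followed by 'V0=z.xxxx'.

Since d<R<u, set p* = (R−d)/(u−d) = 0.4805; price each node as the discounted p*-expectation of its children.
Payoff layer (t=4): V(4,0)=25.0000, V(4,1)=25.0000, V(4,2)=0.0000, V(4,3)=0.0000, V(4,4)=0.0000
Node (3,0) S=49.6259: V=(p*·25.0000+(1−p*)·25.0000)/1.04=24.0385; Δ=(25.0000−25.0000)/(71.4613−33.2493)=0.0000; B=V−Δ·S=24.0385
Node (3,1) S=106.6586: V=(p*·0.0000+(1−p*)·25.0000)/1.04=12.4875; Δ=(0.0000−25.0000)/(153.5884−71.4613)=-0.3044; B=V−Δ·S=44.9550
Node (3,2) S=229.2365: V=(p*·0.0000+(1−p*)·0.0000)/1.04=0.0000; Δ=(0.0000−0.0000)/(330.1005−153.5884)=0.0000; B=V−Δ·S=0.0000
Node (3,3) S=492.6874: V=(p*·0.0000+(1−p*)·0.0000)/1.04=0.0000; Δ=(0.0000−0.0000)/(709.4698−330.1005)=0.0000; B=V−Δ·S=0.0000
Node (2,0) S=74.0685: V=(p*·12.4875+(1−p*)·24.0385)/1.04=17.7769; Δ=(12.4875−24.0385)/(106.6586−49.6259)=-0.2025; B=V−Δ·S=32.7782
Node (2,1) S=159.1920: V=(p*·0.0000+(1−p*)·12.4875)/1.04=6.2375; Δ=(0.0000−12.4875)/(229.2365−106.6586)=-0.1019; B=V−Δ·S=22.4551
Node (2,2) S=342.1440: V=(p*·0.0000+(1−p*)·0.0000)/1.04=0.0000; Δ=(0.0000−0.0000)/(492.6874−229.2365)=0.0000; B=V−Δ·S=0.0000
Node (1,0) S=110.5500: V=(p*·6.2375+(1−p*)·17.7769)/1.04=11.7616; Δ=(6.2375−17.7769)/(159.1920−74.0685)=-0.1356; B=V−Δ·S=26.7478
Node (1,1) S=237.6000: V=(p*·0.0000+(1−p*)·6.2375)/1.04=3.1156; Δ=(0.0000−6.2375)/(342.1440−159.1920)=-0.0341; B=V−Δ·S=11.2163
Node (0,0) S=165.0000: V=(p*·3.1156+(1−p*)·11.7616)/1.04=7.3144; Δ=(3.1156−11.7616)/(237.6000−110.5500)=-0.0681; B=V−Δ·S=18.5429
Check: Δ(0,0)·S0 + B(0,0) = 7.3144 = V0.

(0,0): Delta=-0.0681 Bond=18.5429
(1,0): Delta=-0.1356 Bond=26.7478
(1,1): Delta=-0.0341 Bond=11.2163
(2,0): Delta=-0.2025 Bond=32.7782
(2,1): Delta=-0.1019 Bond=22.4551
(2,2): Delta=0.0000 Bond=0.0000
(3,0): Delta=0.0000 Bond=24.0385
(3,1): Delta=-0.3044 Bond=44.9550
(3,2): Delta=0.0000 Bond=0.0000
(3,3): Delta=0.0000 Bond=0.0000
V0=7.3144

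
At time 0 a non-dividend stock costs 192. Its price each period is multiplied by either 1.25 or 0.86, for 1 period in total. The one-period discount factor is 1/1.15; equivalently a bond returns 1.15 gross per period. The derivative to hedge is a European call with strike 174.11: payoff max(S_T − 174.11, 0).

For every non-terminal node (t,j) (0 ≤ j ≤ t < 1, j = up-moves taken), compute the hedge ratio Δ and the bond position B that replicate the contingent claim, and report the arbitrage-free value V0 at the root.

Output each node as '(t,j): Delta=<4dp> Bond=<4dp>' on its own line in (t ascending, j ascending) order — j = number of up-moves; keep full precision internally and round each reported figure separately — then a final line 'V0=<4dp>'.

(0,0): Delta=0.8799 Bond=-126.3443
V0=42.6045

The replicating-portfolio and risk-neutral prices coincide; use p* = (1.15−0.86)/(1.25−0.86) = 0.7436 for the latter.
Terminal values V(1,·): V(1,0)=0.0000, V(1,1)=65.8900
(0,0): S=192.0000. Δ = (V_up−V_dn)/(S_up−S_dn) = (65.8900−0.0000)/(240.0000−165.1200) = 0.8799. V = [p*·65.8900 + (1−p*)·0.0000]/1.15 = 42.6045. B = V − Δ·S = -126.3443.
Each (Δ,B) replicates both successor values, so the strategy is self-financing and V0 is arbitrage-free.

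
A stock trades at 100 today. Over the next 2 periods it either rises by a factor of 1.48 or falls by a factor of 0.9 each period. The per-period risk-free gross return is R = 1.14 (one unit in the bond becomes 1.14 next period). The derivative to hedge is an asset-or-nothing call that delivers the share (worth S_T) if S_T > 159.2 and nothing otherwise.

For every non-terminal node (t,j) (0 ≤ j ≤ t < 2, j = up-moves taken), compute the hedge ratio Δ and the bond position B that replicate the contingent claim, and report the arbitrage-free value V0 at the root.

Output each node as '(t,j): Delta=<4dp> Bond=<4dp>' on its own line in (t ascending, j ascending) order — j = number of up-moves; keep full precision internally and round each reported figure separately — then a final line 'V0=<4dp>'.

(0,0): Delta=1.3708 Bond=-108.2210
(1,0): Delta=0.0000 Bond=0.0000
(1,1): Delta=2.5517 Bond=-298.1488
V0=28.8589

The replicating-portfolio and risk-neutral prices coincide; use p* = (1.14−0.9)/(1.48−0.9) = 0.4138 for the latter.
Terminal values V(2,·): V(2,0)=0.0000, V(2,1)=0.0000, V(2,2)=219.0400
Node (1,0) S=90.0000: V=(p*·0.0000+(1−p*)·0.0000)/1.14=0.0000; Δ=(0.0000−0.0000)/(133.2000−81.0000)=0.0000; B=V−Δ·S=0.0000
Node (1,1) S=148.0000: V=(p*·219.0400+(1−p*)·0.0000)/1.14=79.5064; Δ=(219.0400−0.0000)/(219.0400−133.2000)=2.5517; B=V−Δ·S=-298.1488
Node (0,0) S=100.0000: V=(p*·79.5064+(1−p*)·0.0000)/1.14=28.8589; Δ=(79.5064−0.0000)/(148.0000−90.0000)=1.3708; B=V−Δ·S=-108.2210
The time-0 hedge costs 28.8589, which is the no-arbitrage price.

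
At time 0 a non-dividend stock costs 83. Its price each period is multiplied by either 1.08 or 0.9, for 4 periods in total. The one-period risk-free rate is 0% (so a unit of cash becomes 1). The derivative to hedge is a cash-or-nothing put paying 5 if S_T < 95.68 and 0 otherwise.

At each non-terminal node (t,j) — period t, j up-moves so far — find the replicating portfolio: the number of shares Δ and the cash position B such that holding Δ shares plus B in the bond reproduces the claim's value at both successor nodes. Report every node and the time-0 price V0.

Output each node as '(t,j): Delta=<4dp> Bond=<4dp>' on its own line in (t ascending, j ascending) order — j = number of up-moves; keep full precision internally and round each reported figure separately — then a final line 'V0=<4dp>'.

Under the risk-neutral measure, an up-move has probability p* = (R−d)/(u−d) = 0.5556 and values discount at R = 1.
Terminal payoffs: V(4,0)=5.0000, V(4,1)=5.0000, V(4,2)=5.0000, V(4,3)=5.0000, V(4,4)=0.0000
Node (3,0) S=60.5070: V=(p*·5.0000+(1−p*)·5.0000)/1=5.0000; Δ=(5.0000−5.0000)/(65.3476−54.4563)=0.0000; B=V−Δ·S=5.0000
Node (3,1) S=72.6084: V=(p*·5.0000+(1−p*)·5.0000)/1=5.0000; Δ=(5.0000−5.0000)/(78.4171−65.3476)=0.0000; B=V−Δ·S=5.0000
Node (3,2) S=87.1301: V=(p*·5.0000+(1−p*)·5.0000)/1=5.0000; Δ=(5.0000−5.0000)/(94.1005−78.4171)=0.0000; B=V−Δ·S=5.0000
Node (3,3) S=104.5561: V=(p*·0.0000+(1−p*)·5.0000)/1=2.2222; Δ=(0.0000−5.0000)/(112.9206−94.1005)=-0.2657; B=V−Δ·S=30.0000
Node (2,0) S=67.2300: V=(p*·5.0000+(1−p*)·5.0000)/1=5.0000; Δ=(5.0000−5.0000)/(72.6084−60.5070)=0.0000; B=V−Δ·S=5.0000
Node (2,1) S=80.6760: V=(p*·5.0000+(1−p*)·5.0000)/1=5.0000; Δ=(5.0000−5.0000)/(87.1301−72.6084)=0.0000; B=V−Δ·S=5.0000
Node (2,2) S=96.8112: V=(p*·2.2222+(1−p*)·5.0000)/1=3.4568; Δ=(2.2222−5.0000)/(104.5561−87.1301)=-0.1594; B=V−Δ·S=18.8889
Node (1,0) S=74.7000: V=(p*·5.0000+(1−p*)·5.0000)/1=5.0000; Δ=(5.0000−5.0000)/(80.6760−67.2300)=0.0000; B=V−Δ·S=5.0000
Node (1,1) S=89.6400: V=(p*·3.4568+(1−p*)·5.0000)/1=4.1427; Δ=(3.4568−5.0000)/(96.8112−80.6760)=-0.0956; B=V−Δ·S=12.7160
Node (0,0) S=83.0000: V=(p*·4.1427+(1−p*)·5.0000)/1=4.5237; Δ=(4.1427−5.0000)/(89.6400−74.7000)=-0.0574; B=V−Δ·S=9.2867
Check: Δ(0,0)·S0 + B(0,0) = 4.5237 = V0.

(0,0): Delta=-0.0574 Bond=9.2867
(1,0): Delta=0.0000 Bond=5.0000
(1,1): Delta=-0.0956 Bond=12.7160
(2,0): Delta=0.0000 Bond=5.0000
(2,1): Delta=0.0000 Bond=5.0000
(2,2): Delta=-0.1594 Bond=18.8889
(3,0): Delta=0.0000 Bond=5.0000
(3,1): Delta=0.0000 Bond=5.0000
(3,2): Delta=0.0000 Bond=5.0000
(3,3): Delta=-0.2657 Bond=30.0000
V0=4.5237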